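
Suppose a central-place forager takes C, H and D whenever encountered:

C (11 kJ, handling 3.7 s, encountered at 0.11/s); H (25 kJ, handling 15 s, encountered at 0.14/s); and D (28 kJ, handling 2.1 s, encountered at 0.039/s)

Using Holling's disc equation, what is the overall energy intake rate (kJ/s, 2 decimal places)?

1.62 kJ/s

Energy encountered per unit search time: 0.11×11 + 0.14×25 + 0.039×28 = 5.802 kJ/s.
Handling time per unit search time: 0.11×3.7 + 0.14×15 + 0.039×2.1 = 2.589.
Rate = 5.802/(1 + 2.589) = 1.617 kJ/s.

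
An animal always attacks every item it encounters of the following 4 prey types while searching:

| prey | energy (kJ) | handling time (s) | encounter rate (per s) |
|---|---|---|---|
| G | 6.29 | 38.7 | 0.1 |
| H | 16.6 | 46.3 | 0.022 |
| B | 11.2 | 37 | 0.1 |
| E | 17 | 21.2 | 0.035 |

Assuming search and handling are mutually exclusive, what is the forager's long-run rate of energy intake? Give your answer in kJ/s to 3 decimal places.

0.262 kJ/s

R = (0.1×6.29 + 0.022×16.6 + 0.1×11.2 + 0.035×17) / (1 + 0.1×38.7 + 0.022×46.3 + 0.1×37 + 0.035×21.2) = 2.709/10.33 = 0.2623 kJ/s.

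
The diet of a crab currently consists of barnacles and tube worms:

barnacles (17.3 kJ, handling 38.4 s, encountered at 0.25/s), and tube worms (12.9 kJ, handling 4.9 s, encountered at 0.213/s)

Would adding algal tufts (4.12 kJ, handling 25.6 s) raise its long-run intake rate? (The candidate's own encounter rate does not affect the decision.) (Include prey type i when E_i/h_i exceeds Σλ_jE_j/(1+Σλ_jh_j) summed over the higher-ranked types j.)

No

Intake rate on the current diet: R = (0.25×17.3 + 0.213×12.9) / (1 + 0.25×38.4 + 0.213×4.9) = 7.073/11.64 = 0.6074 kJ/s.
algal tufts: E/h = 4.12/25.6 = 0.1609 kJ/s.
0.1609 < 0.6074, so adding algal tufts would lower the average — exclude it.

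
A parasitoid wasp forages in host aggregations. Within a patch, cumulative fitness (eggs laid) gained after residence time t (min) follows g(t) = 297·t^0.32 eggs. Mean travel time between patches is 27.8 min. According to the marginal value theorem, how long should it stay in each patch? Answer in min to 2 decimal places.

13.08 min

Optimal t* satisfies g'(t*) = g(t*)/(T + t*).
g'(t) = 0.32·297·t^-0.68. Setting 0.32·297·t^-0.68 = 297·t^0.32/(27.8+t) gives 0.32(27.8+t) = t, so 0.68·t = 0.32×27.8.
t* = 0.32×27.8/0.68 = 13.08 min.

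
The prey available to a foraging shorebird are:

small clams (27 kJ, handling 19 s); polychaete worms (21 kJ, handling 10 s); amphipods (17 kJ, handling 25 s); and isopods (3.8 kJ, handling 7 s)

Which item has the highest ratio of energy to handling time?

polychaete worms

In descending order of E/h:
polychaete worms: 21/10 = 2.1 kJ/s
small clams: 27/19 = 1.42 kJ/s
amphipods: 17/25 = 0.68 kJ/s
isopods: 3.8/7 = 0.543 kJ/s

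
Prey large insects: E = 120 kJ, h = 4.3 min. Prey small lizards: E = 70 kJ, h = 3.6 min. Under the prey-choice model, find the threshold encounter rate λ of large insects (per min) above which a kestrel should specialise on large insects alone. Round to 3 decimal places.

0.534 per min

Drop small lizards once their profitability E₂/h₂ falls below the rate achievable on large insects alone: E₂/h₂ = λE₁/(1 + λh₁).
Solve for λ: λE₁h₂ = E₂(1 + λh₁) → λ(E₁h₂ − E₂h₁) = E₂ → λ = E₂/(E₁h₂ − E₂h₁).
λ = 70/(120×3.6 − 70×4.3) = 70/131 = 0.5344 per min.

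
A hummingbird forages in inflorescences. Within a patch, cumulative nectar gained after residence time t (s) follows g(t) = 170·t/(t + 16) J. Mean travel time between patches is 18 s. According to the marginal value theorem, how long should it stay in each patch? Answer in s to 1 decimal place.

By the marginal value theorem, leave when the instantaneous gain rate g'(t) equals the habitat-wide average g(t)/(T + t).
g'(t) = 170·16/(t + 16)². Setting 170·16/(t+16)² = 170t/[(t+16)(18+t)] gives 16(18+t) = t(t+16), so t² = 16×18 = 288.
t* = √288 = 16.97 s.

17.0 s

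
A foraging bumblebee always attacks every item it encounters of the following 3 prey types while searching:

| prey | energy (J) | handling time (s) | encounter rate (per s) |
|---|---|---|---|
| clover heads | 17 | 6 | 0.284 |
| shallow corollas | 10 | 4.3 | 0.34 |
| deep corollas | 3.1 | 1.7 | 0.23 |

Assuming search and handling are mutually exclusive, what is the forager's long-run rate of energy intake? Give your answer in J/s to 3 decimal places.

R = (0.284×17 + 0.34×10 + 0.23×3.1) / (1 + 0.284×6 + 0.34×4.3 + 0.23×1.7) = 8.941/4.557 = 1.962 J/s.

1.962 J/s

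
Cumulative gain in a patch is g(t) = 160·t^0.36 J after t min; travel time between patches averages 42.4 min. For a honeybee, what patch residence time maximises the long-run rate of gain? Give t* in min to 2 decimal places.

By the marginal value theorem, leave when the instantaneous gain rate g'(t) equals the habitat-wide average g(t)/(T + t).
g'(t) = 0.36·160·t^-0.64. Setting 0.36·160·t^-0.64 = 160·t^0.36/(42.4+t) gives 0.36(42.4+t) = t, so 0.64·t = 0.36×42.4.
t* = 0.36×42.4/0.64 = 23.85 min.

23.85 min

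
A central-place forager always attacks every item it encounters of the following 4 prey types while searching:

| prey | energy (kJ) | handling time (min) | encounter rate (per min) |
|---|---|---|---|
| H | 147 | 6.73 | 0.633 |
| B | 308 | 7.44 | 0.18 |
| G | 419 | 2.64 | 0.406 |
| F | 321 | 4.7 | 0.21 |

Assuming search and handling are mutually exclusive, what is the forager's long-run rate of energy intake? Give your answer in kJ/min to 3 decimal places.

44.584 kJ/min

Energy encountered per unit search time: 0.633×147 + 0.18×308 + 0.406×419 + 0.21×321 = 386 kJ/min.
Handling time per unit search time: 0.633×6.73 + 0.18×7.44 + 0.406×2.64 + 0.21×4.7 = 7.658.
Rate = 386/(1 + 7.658) = 44.58 kJ/min.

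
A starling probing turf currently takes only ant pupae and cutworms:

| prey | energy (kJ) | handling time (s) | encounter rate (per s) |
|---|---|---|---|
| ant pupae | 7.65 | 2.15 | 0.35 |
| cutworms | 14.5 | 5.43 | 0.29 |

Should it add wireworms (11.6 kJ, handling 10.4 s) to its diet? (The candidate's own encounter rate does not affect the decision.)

On ant pupae and cutworms alone, R = ΣλE/(1+Σλh) = 6.883/3.327 = 2.069 kJ/s.
wireworms: E/h = 11.6/10.4 = 1.115 kJ/s.
1.115 < 2.069, so adding wireworms would lower the average — exclude it.

No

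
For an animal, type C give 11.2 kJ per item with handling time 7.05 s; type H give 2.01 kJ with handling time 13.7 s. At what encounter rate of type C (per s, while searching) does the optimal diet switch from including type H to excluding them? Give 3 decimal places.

The zero-one rule: include type H iff E₂/h₂ > λE₁/(1+λh₁). Equality gives the switch point.
λE₁h₂ = E₂ + λE₂h₁ ⇒ λ = E₂/(E₁h₂ − E₂h₁) = 2.01/(153.4 − 14.17) = 0.01443 per s.

0.014 per s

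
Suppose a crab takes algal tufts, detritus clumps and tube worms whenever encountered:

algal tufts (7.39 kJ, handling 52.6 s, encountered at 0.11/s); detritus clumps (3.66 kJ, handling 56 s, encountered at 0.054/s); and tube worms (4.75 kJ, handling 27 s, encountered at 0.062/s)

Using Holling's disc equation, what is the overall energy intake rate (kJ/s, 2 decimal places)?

0.11 kJ/s

R = (0.11×7.39 + 0.054×3.66 + 0.062×4.75) / (1 + 0.11×52.6 + 0.054×56 + 0.062×27) = 1.305/11.48 = 0.1136 kJ/s.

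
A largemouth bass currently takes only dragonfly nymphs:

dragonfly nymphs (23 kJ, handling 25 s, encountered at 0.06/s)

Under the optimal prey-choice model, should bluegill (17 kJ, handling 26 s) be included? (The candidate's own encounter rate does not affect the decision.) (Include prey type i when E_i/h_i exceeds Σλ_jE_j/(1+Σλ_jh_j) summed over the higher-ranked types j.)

On dragonfly nymphs alone, R = ΣλE/(1+Σλh) = 1.38/2.5 = 0.552 kJ/s.
Profitability of bluegill: 17/26 = 0.6538 kJ/s.
Since 0.6538 > R, including bluegill increases the long-run rate.

Yes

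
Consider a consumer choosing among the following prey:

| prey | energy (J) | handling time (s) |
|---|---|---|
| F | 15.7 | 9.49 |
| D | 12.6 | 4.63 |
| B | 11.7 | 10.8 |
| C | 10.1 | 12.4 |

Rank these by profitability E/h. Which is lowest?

In descending order of E/h:
D: 12.6/4.63 = 2.72 J/s
F: 15.7/9.49 = 1.65 J/s
B: 11.7/10.8 = 1.08 J/s
C: 10.1/12.4 = 0.815 J/s

C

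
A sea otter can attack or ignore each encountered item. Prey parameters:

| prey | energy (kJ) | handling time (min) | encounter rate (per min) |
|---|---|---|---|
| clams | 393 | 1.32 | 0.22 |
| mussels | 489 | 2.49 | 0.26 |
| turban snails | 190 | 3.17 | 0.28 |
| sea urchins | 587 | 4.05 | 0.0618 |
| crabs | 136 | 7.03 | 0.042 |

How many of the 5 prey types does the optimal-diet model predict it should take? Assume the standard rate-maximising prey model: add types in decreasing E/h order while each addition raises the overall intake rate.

3

Profitabilities (E/h, kJ/min): clams 298, mussels 196, sea urchins 145, turban snails 59.9, crabs 19.3. Add prey in this order while the next type's profitability exceeds the intake rate on those already taken.
Rate on top 1: 67. mussels: 196 > 67 → include.
Rate on top 2: 110.2. sea urchins: 145 > 110.2 → include.
Rate on top 3: 114.2. turban snails: 59.9 < 114.2 → exclude; stop.
Optimal diet: clams, mussels, sea urchins — 3 of 5 types.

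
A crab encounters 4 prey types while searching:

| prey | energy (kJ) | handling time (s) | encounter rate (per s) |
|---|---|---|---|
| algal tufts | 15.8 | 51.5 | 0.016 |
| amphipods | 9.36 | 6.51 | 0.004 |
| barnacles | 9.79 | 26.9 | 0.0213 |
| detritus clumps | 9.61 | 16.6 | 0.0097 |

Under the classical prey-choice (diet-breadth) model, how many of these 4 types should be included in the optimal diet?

4

Profitabilities (E/h, kJ/s): amphipods 1.44, detritus clumps 0.579, barnacles 0.364, algal tufts 0.307. Add prey in this order while the next type's profitability exceeds the intake rate on those already taken.
Rate on top 1: 0.03649. detritus clumps: 0.579 > 0.03649 → include.
Rate on top 2: 0.1101. barnacles: 0.364 > 0.1101 → include.
Rate on top 3: 0.1927. algal tufts: 0.307 > 0.1927 → include.
Optimal diet: amphipods, detritus clumps, barnacles, algal tufts — 4 of 4 types.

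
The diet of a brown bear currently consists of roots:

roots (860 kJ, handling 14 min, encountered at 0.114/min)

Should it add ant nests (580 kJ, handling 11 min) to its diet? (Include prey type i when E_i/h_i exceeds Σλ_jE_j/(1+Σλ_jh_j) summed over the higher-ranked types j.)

Current rate: (0.114×860)/(1 + 0.114×14) = 37.77 kJ/min.
ant nests: E/h = 580/11 = 52.73 kJ/min.
Since 52.73 > R, including ant nests increases the long-run rate.

Yes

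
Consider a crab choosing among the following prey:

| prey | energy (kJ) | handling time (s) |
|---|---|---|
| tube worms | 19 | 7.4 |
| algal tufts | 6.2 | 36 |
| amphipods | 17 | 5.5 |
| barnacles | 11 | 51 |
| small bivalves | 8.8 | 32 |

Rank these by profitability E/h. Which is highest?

Profitability E/h (kJ/s): tube worms = 19/7.4 = 2.57, algal tufts = 6.2/36 = 0.172, amphipods = 17/5.5 = 3.09, barnacles = 11/51 = 0.216, small bivalves = 8.8/32 = 0.275.
Ranked: amphipods > tube worms > small bivalves > barnacles > algal tufts.

amphipods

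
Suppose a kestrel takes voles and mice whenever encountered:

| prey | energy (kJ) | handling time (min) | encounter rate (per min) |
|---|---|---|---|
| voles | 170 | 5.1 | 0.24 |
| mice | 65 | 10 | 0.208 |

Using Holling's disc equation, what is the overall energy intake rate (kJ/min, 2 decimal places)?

12.62 kJ/min

Energy encountered per unit search time: 0.24×170 + 0.208×65 = 54.32 kJ/min.
Handling time per unit search time: 0.24×5.1 + 0.208×10 = 3.304.
Rate = 54.32/(1 + 3.304) = 12.62 kJ/min.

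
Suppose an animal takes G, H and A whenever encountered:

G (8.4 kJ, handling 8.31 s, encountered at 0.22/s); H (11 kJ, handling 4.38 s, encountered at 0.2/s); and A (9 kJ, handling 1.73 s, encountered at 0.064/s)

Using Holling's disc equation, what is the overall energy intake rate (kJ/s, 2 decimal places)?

1.21 kJ/s

Energy encountered per unit search time: 0.22×8.4 + 0.2×11 + 0.064×9 = 4.624 kJ/s.
Handling time per unit search time: 0.22×8.31 + 0.2×4.38 + 0.064×1.73 = 2.815.
Rate = 4.624/(1 + 2.815) = 1.212 kJ/s.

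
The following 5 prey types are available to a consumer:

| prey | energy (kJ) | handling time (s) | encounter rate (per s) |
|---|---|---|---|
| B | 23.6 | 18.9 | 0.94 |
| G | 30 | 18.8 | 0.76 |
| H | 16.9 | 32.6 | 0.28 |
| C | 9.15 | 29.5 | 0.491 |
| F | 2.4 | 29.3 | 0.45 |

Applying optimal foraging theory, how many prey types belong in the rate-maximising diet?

1

Rank by E/h (kJ/s): G 1.6, B 1.25, H 0.518, C 0.31, F 0.0819. Include each in turn until the next type's E/h falls below the running intake rate.
Rate on top 1: 1.491. B: 1.25 < 1.491 → exclude; stop.
Optimal diet: G — 1 of 5 types.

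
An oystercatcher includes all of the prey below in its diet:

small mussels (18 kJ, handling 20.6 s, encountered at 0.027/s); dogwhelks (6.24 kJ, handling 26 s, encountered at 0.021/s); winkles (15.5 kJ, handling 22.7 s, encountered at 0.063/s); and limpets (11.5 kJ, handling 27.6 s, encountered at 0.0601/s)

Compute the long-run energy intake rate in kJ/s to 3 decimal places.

0.440 kJ/s

Energy encountered per unit search time: 0.027×18 + 0.021×6.24 + 0.063×15.5 + 0.0601×11.5 = 2.285 kJ/s.
Handling time per unit search time: 0.027×20.6 + 0.021×26 + 0.063×22.7 + 0.0601×27.6 = 4.191.
Rate = 2.285/(1 + 4.191) = 0.4401 kJ/s.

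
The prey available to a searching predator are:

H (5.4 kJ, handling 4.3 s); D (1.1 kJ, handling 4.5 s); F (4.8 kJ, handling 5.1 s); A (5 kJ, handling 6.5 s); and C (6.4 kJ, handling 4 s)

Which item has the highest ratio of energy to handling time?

C

In descending order of E/h:
C: 6.4/4 = 1.6 kJ/s
H: 5.4/4.3 = 1.26 kJ/s
F: 4.8/5.1 = 0.941 kJ/s
A: 5/6.5 = 0.769 kJ/s
D: 1.1/4.5 = 0.244 kJ/s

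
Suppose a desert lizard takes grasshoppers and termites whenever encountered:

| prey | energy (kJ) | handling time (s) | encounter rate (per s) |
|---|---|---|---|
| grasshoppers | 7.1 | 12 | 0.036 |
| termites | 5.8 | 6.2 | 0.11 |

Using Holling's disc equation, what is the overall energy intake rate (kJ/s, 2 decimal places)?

R = Σλ_iE_i / (1 + Σλ_ih_i)
Numerator: 0.036×7.1 + 0.11×5.8 = 0.8936
Denominator: 1 + 0.036×12 + 0.11×6.2 = 2.114
R = 0.8936/2.114 = 0.4227 kJ/s

0.42 kJ/s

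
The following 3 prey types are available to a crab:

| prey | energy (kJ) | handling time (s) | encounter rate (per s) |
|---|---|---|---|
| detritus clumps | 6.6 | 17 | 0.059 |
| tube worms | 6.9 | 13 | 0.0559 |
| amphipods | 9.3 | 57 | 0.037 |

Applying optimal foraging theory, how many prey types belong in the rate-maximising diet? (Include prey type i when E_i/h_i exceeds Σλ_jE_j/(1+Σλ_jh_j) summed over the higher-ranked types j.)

Profitabilities (E/h, kJ/s): tube worms 0.531, detritus clumps 0.388, amphipods 0.163. Add prey in this order while the next type's profitability exceeds the intake rate on those already taken.
Rate on top 1: 0.2234. detritus clumps: 0.388 > 0.2234 → include.
Rate on top 2: 0.284. amphipods: 0.163 < 0.284 → exclude; stop.
Optimal diet: tube worms, detritus clumps — 2 of 3 types.

2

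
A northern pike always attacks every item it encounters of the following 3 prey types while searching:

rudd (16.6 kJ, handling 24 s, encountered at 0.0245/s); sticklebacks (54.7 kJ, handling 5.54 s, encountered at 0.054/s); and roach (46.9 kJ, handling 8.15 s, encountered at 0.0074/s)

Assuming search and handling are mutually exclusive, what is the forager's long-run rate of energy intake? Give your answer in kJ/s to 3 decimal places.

1.904 kJ/s

R = Σλ_iE_i / (1 + Σλ_ih_i)
Numerator: 0.0245×16.6 + 0.054×54.7 + 0.0074×46.9 = 3.708
Denominator: 1 + 0.0245×24 + 0.054×5.54 + 0.0074×8.15 = 1.947
R = 3.708/1.947 = 1.904 kJ/s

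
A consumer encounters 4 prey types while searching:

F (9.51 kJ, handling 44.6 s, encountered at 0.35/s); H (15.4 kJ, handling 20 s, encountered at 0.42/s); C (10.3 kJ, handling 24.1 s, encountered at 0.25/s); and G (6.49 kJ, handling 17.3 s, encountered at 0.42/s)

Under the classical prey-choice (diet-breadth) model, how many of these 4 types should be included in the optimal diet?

Rank by E/h (kJ/s): H 0.77, C 0.427, G 0.375, F 0.213. Include each in turn until the next type's E/h falls below the running intake rate.
Rate on top 1: 0.6881. C: 0.427 < 0.6881 → exclude; stop.
Optimal diet: H — 1 of 4 types.

1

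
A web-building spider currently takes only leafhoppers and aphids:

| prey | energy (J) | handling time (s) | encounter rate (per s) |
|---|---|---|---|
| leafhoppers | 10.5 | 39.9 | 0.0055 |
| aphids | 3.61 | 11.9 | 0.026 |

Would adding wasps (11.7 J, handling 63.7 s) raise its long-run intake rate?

Yes

Current rate: (0.0055×10.5 + 0.026×3.61)/(1 + 0.0055×39.9 + 0.026×11.9) = 0.09917 J/s.
wasps: E/h = 11.7/63.7 = 0.1837 J/s.
Since 0.1837 > R, including wasps increases the long-run rate.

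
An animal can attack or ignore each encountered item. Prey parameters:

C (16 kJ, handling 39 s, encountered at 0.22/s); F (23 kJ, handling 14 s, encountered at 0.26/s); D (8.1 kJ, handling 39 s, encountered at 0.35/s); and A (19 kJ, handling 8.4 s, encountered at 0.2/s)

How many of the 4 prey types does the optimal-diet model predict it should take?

2

Rank by E/h (kJ/s): A 2.26, F 1.64, C 0.41, D 0.208. Include each in turn until the next type's E/h falls below the running intake rate.
Rate on top 1: 1.418. F: 1.64 > 1.418 → include.
Rate on top 2: 1.547. C: 0.41 < 1.547 → exclude; stop.
Optimal diet: A, F — 2 of 4 types.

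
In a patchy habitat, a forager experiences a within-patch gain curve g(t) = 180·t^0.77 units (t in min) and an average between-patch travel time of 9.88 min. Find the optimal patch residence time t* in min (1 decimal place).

Maximise g(t)/(T+t): set derivative to zero → g'(t)(T+t) = g(t).
g'(t) = 0.77·180·t^-0.23. Setting 0.77·180·t^-0.23 = 180·t^0.77/(9.88+t) gives 0.77(9.88+t) = t, so 0.23·t = 0.77×9.88.
t* = 0.77×9.88/0.23 = 33.08 min.

33.1 min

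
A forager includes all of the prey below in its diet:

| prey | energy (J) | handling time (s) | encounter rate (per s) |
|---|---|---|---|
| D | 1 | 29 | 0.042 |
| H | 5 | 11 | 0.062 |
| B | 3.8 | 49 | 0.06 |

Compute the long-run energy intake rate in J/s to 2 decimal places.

0.10 J/s

R = (0.042×1 + 0.062×5 + 0.06×3.8) / (1 + 0.042×29 + 0.062×11 + 0.06×49) = 0.58/5.84 = 0.09932 J/s.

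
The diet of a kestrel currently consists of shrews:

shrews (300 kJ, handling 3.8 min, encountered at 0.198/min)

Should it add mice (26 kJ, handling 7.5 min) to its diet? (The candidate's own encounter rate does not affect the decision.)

No

On shrews alone, R = ΣλE/(1+Σλh) = 59.4/1.752 = 33.9 kJ/min.
Profitability of mice: 26/7.5 = 3.467 kJ/min.
3.467 < 33.9, so adding mice would lower the average — exclude it.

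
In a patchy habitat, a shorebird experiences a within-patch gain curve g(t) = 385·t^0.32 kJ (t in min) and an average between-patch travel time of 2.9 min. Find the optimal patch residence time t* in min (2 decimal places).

By the marginal value theorem, leave when the instantaneous gain rate g'(t) equals the habitat-wide average g(t)/(T + t).
g'(t) = 0.32·385·t^-0.68. Setting 0.32·385·t^-0.68 = 385·t^0.32/(2.9+t) gives 0.32(2.9+t) = t, so 0.68·t = 0.32×2.9.
t* = 0.32×2.9/0.68 = 1.365 min.

1.36 min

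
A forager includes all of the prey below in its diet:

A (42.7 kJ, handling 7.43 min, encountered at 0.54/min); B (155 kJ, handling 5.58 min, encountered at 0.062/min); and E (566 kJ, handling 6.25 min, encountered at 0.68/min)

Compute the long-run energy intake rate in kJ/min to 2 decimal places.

43.46 kJ/min

Energy encountered per unit search time: 0.54×42.7 + 0.062×155 + 0.68×566 = 417.5 kJ/min.
Handling time per unit search time: 0.54×7.43 + 0.062×5.58 + 0.68×6.25 = 8.608.
Rate = 417.5/(1 + 8.608) = 43.46 kJ/min.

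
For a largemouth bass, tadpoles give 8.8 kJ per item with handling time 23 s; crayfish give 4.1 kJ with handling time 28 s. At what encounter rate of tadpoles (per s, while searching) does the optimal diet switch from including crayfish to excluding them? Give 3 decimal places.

0.027 per s

The zero-one rule: include crayfish iff E₂/h₂ > λE₁/(1+λh₁). Equality gives the switch point.
λE₁h₂ = E₂ + λE₂h₁ ⇒ λ = E₂/(E₁h₂ − E₂h₁) = 4.1/(246.4 − 94.3) = 0.02696 per s.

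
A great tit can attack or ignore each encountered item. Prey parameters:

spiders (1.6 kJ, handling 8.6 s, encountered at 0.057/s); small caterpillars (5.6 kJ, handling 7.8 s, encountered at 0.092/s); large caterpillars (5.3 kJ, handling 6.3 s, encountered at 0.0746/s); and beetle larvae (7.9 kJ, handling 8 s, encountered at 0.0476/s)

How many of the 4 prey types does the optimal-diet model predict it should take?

Profitabilities (E/h, kJ/s): beetle larvae 0.988, large caterpillars 0.841, small caterpillars 0.718, spiders 0.186. Add prey in this order while the next type's profitability exceeds the intake rate on those already taken.
Rate on top 1: 0.2723. large caterpillars: 0.841 > 0.2723 → include.
Rate on top 2: 0.4168. small caterpillars: 0.718 > 0.4168 → include.
Rate on top 3: 0.5009. spiders: 0.186 < 0.5009 → exclude; stop.
Optimal diet: beetle larvae, large caterpillars, small caterpillars — 3 of 4 types.

3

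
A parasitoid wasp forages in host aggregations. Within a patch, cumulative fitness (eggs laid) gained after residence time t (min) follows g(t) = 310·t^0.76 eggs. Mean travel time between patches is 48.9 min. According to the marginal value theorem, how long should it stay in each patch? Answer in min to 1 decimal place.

154.9 min

By the marginal value theorem, leave when the instantaneous gain rate g'(t) equals the habitat-wide average g(t)/(T + t).
g'(t) = 0.76·310·t^-0.24. Setting 0.76·310·t^-0.24 = 310·t^0.76/(48.9+t) gives 0.76(48.9+t) = t, so 0.24·t = 0.76×48.9.
t* = 0.76×48.9/0.24 = 154.9 min.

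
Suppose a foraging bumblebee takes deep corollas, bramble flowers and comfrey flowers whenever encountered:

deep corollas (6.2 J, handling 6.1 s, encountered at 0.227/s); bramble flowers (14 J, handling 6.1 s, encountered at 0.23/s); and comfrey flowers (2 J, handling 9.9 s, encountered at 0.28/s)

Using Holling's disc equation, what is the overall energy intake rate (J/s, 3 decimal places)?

Energy encountered per unit search time: 0.227×6.2 + 0.23×14 + 0.28×2 = 5.187 J/s.
Handling time per unit search time: 0.227×6.1 + 0.23×6.1 + 0.28×9.9 = 5.56.
Rate = 5.187/(1 + 5.56) = 0.7908 J/s.

0.791 J/s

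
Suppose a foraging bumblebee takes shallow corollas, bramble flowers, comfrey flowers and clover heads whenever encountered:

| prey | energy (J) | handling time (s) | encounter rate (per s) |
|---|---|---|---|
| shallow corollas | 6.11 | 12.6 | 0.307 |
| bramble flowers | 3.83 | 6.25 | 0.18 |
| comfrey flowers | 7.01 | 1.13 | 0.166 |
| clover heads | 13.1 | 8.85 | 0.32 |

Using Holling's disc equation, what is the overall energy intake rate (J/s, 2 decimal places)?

0.88 J/s

R = Σλ_iE_i / (1 + Σλ_ih_i)
Numerator: 0.307×6.11 + 0.18×3.83 + 0.166×7.01 + 0.32×13.1 = 7.921
Denominator: 1 + 0.307×12.6 + 0.18×6.25 + 0.166×1.13 + 0.32×8.85 = 9.013
R = 7.921/9.013 = 0.8788 J/s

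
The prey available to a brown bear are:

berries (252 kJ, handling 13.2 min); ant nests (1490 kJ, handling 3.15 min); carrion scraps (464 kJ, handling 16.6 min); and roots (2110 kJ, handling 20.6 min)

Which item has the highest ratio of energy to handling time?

Profitability E/h (kJ/min): berries = 252/13.2 = 19.1, ant nests = 1490/3.15 = 473, carrion scraps = 464/16.6 = 28, roots = 2110/20.6 = 102.
Ranked: ant nests > roots > carrion scraps > berries.

ant nests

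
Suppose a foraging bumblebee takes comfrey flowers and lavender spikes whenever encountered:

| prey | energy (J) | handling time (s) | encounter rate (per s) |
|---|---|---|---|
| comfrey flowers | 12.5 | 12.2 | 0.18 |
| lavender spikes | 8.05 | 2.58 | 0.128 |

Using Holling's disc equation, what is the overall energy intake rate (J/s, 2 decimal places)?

Energy encountered per unit search time: 0.18×12.5 + 0.128×8.05 = 3.28 J/s.
Handling time per unit search time: 0.18×12.2 + 0.128×2.58 = 2.526.
Rate = 3.28/(1 + 2.526) = 0.9303 J/s.

0.93 J/s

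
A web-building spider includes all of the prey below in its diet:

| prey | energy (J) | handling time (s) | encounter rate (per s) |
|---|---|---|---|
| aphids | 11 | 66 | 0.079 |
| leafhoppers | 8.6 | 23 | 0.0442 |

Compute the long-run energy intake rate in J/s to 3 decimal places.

R = Σλ_iE_i / (1 + Σλ_ih_i)
Numerator: 0.079×11 + 0.0442×8.6 = 1.249
Denominator: 1 + 0.079×66 + 0.0442×23 = 7.231
R = 1.249/7.231 = 0.1728 J/s

0.173 J/s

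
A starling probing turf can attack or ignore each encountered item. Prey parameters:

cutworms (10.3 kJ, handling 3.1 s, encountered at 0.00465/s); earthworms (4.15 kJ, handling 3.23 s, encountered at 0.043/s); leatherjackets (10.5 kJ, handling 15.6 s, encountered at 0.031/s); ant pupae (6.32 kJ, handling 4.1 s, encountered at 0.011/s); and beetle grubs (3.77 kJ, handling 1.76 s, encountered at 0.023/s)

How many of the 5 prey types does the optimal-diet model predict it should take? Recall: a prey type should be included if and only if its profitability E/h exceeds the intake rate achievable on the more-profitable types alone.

5

Profitabilities (E/h, kJ/s): cutworms 3.32, beetle grubs 2.14, ant pupae 1.54, earthworms 1.28, leatherjackets 0.673. Add prey in this order while the next type's profitability exceeds the intake rate on those already taken.
Rate on top 1: 0.04721. beetle grubs: 2.14 > 0.04721 → include.
Rate on top 2: 0.1276. ant pupae: 1.54 > 0.1276 → include.
Rate on top 3: 0.1856. earthworms: 1.28 > 0.1856 → include.
Rate on top 4: 0.3088. leatherjackets: 0.673 > 0.3088 → include.
Optimal diet: cutworms, beetle grubs, ant pupae, earthworms, leatherjackets — 5 of 5 types.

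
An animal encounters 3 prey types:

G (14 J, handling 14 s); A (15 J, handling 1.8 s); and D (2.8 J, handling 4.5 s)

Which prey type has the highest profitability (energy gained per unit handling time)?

A

In descending order of E/h:
A: 15/1.8 = 8.33 J/s
G: 14/14 = 1 J/s
D: 2.8/4.5 = 0.622 J/s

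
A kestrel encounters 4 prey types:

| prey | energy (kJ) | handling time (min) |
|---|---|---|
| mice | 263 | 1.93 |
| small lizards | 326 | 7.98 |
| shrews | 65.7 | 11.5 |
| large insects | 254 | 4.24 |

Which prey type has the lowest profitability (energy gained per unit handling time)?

Profitability E/h (kJ/min): mice = 263/1.93 = 136, small lizards = 326/7.98 = 40.9, shrews = 65.7/11.5 = 5.71, large insects = 254/4.24 = 59.9.
Ranked: mice > large insects > small lizards > shrews.

shrews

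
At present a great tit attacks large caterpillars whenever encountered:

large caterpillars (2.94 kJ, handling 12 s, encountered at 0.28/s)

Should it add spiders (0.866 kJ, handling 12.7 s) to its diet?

Current rate: (0.28×2.94)/(1 + 0.28×12) = 0.1888 kJ/s.
Profitability of spiders: 0.866/12.7 = 0.06819 kJ/s.
0.06819 < 0.1888, so adding spiders would lower the average — exclude it.

No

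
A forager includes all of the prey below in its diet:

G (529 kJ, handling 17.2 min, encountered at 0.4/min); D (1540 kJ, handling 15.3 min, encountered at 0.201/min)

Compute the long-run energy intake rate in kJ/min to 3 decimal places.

47.570 kJ/min

Energy encountered per unit search time: 0.4×529 + 0.201×1540 = 521.1 kJ/min.
Handling time per unit search time: 0.4×17.2 + 0.201×15.3 = 9.955.
Rate = 521.1/(1 + 9.955) = 47.57 kJ/min.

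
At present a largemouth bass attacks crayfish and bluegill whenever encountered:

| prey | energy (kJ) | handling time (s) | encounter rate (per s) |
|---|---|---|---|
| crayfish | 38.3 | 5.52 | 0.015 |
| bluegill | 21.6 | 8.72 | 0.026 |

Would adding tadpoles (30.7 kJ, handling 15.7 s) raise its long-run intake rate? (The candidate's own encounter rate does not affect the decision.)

Yes

On crayfish and bluegill alone, R = ΣλE/(1+Σλh) = 1.136/1.31 = 0.8676 kJ/s.
tadpoles: E/h = 30.7/15.7 = 1.955 kJ/s.
Since 1.955 > R, including tadpoles increases the long-run rate.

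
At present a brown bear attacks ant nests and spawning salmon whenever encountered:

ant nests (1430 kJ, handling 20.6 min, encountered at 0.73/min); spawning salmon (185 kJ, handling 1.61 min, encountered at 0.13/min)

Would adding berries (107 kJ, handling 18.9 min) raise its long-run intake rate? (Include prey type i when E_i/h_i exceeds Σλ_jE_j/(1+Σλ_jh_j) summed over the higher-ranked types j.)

No

Current rate: (0.73×1430 + 0.13×185)/(1 + 0.73×20.6 + 0.13×1.61) = 65.73 kJ/min.
berries: E/h = 107/18.9 = 5.661 kJ/min.
5.661 < 65.73, so adding berries would lower the average — exclude it.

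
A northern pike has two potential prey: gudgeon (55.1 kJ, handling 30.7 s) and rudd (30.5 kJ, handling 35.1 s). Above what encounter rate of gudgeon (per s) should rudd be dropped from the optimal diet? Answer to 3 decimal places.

The zero-one rule: include rudd iff E₂/h₂ > λE₁/(1+λh₁). Equality gives the switch point.
λE₁h₂ = E₂ + λE₂h₁ ⇒ λ = E₂/(E₁h₂ − E₂h₁) = 30.5/(1934 − 936.4) = 0.03057 per s.

0.031 per s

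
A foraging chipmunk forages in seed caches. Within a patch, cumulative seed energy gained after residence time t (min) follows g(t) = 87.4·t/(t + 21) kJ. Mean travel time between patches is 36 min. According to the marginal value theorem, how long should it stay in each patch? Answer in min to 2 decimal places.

Maximise g(t)/(T+t): set derivative to zero → g'(t)(T+t) = g(t).
g'(t) = 87.4·21/(t + 21)². Setting 87.4·21/(t+21)² = 87.4t/[(t+21)(36+t)] gives 21(36+t) = t(t+21), so t² = 21×36 = 756.
t* = √756 = 27.5 min.

27.50 min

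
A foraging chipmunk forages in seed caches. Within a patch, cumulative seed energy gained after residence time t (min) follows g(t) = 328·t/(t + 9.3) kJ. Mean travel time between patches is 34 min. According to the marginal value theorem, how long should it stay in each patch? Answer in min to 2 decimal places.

Optimal t* satisfies g'(t*) = g(t*)/(T + t*).
g'(t) = 328·9.3/(t + 9.3)². Setting 328·9.3/(t+9.3)² = 328t/[(t+9.3)(34+t)] gives 9.3(34+t) = t(t+9.3), so t² = 9.3×34 = 316.2.
t* = √316.2 = 17.78 min.

17.78 min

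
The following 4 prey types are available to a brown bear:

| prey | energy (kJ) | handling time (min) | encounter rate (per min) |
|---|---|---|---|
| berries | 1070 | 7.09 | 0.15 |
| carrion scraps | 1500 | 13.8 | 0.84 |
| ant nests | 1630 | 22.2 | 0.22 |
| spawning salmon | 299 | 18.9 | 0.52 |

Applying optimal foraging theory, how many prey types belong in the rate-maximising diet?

2

Rank by E/h (kJ/min): berries 151, carrion scraps 109, ant nests 73.4, spawning salmon 15.8. Include each in turn until the next type's E/h falls below the running intake rate.
Rate on top 1: 77.78. carrion scraps: 109 > 77.78 → include.
Rate on top 2: 104. ant nests: 73.4 < 104 → exclude; stop.
Optimal diet: berries, carrion scraps — 2 of 4 types.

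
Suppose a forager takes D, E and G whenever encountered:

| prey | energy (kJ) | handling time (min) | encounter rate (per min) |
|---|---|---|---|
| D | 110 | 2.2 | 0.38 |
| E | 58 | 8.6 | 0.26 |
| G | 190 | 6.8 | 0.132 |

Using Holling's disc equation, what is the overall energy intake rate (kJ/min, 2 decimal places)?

16.49 kJ/min

R = (0.38×110 + 0.26×58 + 0.132×190) / (1 + 0.38×2.2 + 0.26×8.6 + 0.132×6.8) = 81.96/4.97 = 16.49 kJ/min.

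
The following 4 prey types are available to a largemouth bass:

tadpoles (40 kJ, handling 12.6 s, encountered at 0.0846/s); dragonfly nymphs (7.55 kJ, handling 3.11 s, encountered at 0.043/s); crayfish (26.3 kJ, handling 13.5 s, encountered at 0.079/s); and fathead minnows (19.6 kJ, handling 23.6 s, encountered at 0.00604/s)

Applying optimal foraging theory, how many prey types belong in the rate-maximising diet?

3

E/h in descending order: tadpoles 3.17, dragonfly nymphs 2.43, crayfish 1.95, fathead minnows 0.831 kJ/s. The optimal diet is the largest prefix of this list for which every included type satisfies E_i/h_i > R on the types above it.
Rate on top 1: 1.638. dragonfly nymphs: 2.43 > 1.638 → include.
Rate on top 2: 1.686. crayfish: 1.95 > 1.686 → include.
Rate on top 3: 1.772. fathead minnows: 0.831 < 1.772 → exclude; stop.
Optimal diet: tadpoles, dragonfly nymphs, crayfish — 3 of 4 types.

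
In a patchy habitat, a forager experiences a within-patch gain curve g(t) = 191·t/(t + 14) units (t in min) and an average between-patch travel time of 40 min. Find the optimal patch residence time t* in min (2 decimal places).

Maximise g(t)/(T+t): set derivative to zero → g'(t)(T+t) = g(t).
g'(t) = 191·14/(t + 14)². Setting 191·14/(t+14)² = 191t/[(t+14)(40+t)] gives 14(40+t) = t(t+14), so t² = 14×40 = 560.
t* = √560 = 23.66 min.

23.66 min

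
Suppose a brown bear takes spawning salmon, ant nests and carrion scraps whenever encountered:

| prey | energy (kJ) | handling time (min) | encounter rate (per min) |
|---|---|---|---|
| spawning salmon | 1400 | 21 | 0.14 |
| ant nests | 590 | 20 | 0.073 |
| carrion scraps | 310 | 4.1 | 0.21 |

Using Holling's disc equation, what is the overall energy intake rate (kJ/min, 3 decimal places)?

48.582 kJ/min

R = (0.14×1400 + 0.073×590 + 0.21×310) / (1 + 0.14×21 + 0.073×20 + 0.21×4.1) = 304.2/6.261 = 48.58 kJ/min.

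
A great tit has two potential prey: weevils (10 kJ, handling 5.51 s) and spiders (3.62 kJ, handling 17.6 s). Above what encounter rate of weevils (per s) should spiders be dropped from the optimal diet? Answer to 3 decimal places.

Drop spiders once their profitability E₂/h₂ falls below the rate achievable on weevils alone: E₂/h₂ = λE₁/(1 + λh₁).
Solve for λ: λE₁h₂ = E₂(1 + λh₁) → λ(E₁h₂ − E₂h₁) = E₂ → λ = E₂/(E₁h₂ − E₂h₁).
λ = 3.62/(10×17.6 − 3.62×5.51) = 3.62/156.1 = 0.0232 per s.

0.023 per s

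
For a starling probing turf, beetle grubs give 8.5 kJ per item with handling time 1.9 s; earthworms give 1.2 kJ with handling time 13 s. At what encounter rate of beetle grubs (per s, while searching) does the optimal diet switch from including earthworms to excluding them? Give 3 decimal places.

0.011 per s

The zero-one rule: include earthworms iff E₂/h₂ > λE₁/(1+λh₁). Equality gives the switch point.
λE₁h₂ = E₂ + λE₂h₁ ⇒ λ = E₂/(E₁h₂ − E₂h₁) = 1.2/(110.5 − 2.28) = 0.01109 per s.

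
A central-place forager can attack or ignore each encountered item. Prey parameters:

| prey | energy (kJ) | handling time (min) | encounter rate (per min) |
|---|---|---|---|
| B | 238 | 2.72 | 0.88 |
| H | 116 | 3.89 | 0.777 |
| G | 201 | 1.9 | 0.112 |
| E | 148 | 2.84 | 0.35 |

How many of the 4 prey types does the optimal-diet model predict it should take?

E/h in descending order: G 106, B 87.5, E 52.1, H 29.8 kJ/min. The optimal diet is the largest prefix of this list for which every included type satisfies E_i/h_i > R on the types above it.
Rate on top 1: 18.56. B: 87.5 > 18.56 → include.
Rate on top 2: 64.32. E: 52.1 < 64.32 → exclude; stop.
Optimal diet: G, B — 2 of 4 types.

2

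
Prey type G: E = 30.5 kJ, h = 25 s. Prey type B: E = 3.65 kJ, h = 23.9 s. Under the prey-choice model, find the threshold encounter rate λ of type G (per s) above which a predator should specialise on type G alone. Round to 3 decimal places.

At the threshold, the rate on type G alone equals the profitability of type B: λ·30.5/(1 + λ·25) = 3.65/23.9 = 0.1527.
Rearranging, λ(30.5 − 0.1527×25) = 0.1527, so λ = 0.1527/26.68 = 0.005724 per s.

0.006 per s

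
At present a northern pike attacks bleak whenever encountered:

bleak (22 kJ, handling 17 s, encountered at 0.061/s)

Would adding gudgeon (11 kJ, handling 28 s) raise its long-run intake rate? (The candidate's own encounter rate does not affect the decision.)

Current rate: (0.061×22)/(1 + 0.061×17) = 0.6588 kJ/s.
gudgeon: E/h = 11/28 = 0.3929 kJ/s.
Since 0.3929 < R, time spent handling gudgeon is better spent searching.

No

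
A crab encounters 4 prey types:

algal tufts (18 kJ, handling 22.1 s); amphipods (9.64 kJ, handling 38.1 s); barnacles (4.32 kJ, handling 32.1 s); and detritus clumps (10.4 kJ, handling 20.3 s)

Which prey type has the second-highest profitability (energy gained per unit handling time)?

detritus clumps

Profitability E/h (kJ/s): algal tufts = 18/22.1 = 0.814, amphipods = 9.64/38.1 = 0.253, barnacles = 4.32/32.1 = 0.135, detritus clumps = 10.4/20.3 = 0.512.
Ranked: algal tufts > detritus clumps > amphipods > barnacles.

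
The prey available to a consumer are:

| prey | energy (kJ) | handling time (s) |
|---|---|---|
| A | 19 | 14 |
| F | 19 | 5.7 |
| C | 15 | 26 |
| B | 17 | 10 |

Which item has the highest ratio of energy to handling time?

Profitability E/h (kJ/s): A = 19/14 = 1.36, F = 19/5.7 = 3.33, C = 15/26 = 0.577, B = 17/10 = 1.7.
Ranked: F > B > A > C.

F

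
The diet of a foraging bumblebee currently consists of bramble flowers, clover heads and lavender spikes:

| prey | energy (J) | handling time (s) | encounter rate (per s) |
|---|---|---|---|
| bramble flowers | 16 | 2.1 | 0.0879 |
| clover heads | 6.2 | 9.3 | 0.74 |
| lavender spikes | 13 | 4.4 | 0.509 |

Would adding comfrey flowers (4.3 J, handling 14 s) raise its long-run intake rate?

No

Intake rate on the current diet: R = (0.0879×16 + 0.74×6.2 + 0.509×13) / (1 + 0.0879×2.1 + 0.74×9.3 + 0.509×4.4) = 12.61/10.31 = 1.224 J/s.
Profitability of comfrey flowers: 4.3/14 = 0.3071 J/s.
Since 0.3071 < R, time spent handling comfrey flowers is better spent searching.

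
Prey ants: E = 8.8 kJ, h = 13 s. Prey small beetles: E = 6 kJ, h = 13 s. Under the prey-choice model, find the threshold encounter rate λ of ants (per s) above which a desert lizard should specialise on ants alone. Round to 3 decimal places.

Drop small beetles once their profitability E₂/h₂ falls below the rate achievable on ants alone: E₂/h₂ = λE₁/(1 + λh₁).
Solve for λ: λE₁h₂ = E₂(1 + λh₁) → λ(E₁h₂ − E₂h₁) = E₂ → λ = E₂/(E₁h₂ − E₂h₁).
λ = 6/(8.8×13 − 6×13) = 6/36.4 = 0.1648 per s.

0.165 per s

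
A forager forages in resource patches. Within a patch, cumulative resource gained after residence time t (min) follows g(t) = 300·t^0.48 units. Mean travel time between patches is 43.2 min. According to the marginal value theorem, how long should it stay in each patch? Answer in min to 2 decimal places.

39.88 min

By the marginal value theorem, leave when the instantaneous gain rate g'(t) equals the habitat-wide average g(t)/(T + t).
g'(t) = 0.48·300·t^-0.52. Setting 0.48·300·t^-0.52 = 300·t^0.48/(43.2+t) gives 0.48(43.2+t) = t, so 0.52·t = 0.48×43.2.
t* = 0.48×43.2/0.52 = 39.88 min.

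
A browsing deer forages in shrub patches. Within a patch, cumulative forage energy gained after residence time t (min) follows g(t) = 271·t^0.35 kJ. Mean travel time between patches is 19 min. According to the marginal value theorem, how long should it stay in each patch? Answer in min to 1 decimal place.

10.2 min

Maximise g(t)/(T+t): set derivative to zero → g'(t)(T+t) = g(t).
g'(t) = 0.35·271·t^-0.65. Setting 0.35·271·t^-0.65 = 271·t^0.35/(19+t) gives 0.35(19+t) = t, so 0.65·t = 0.35×19.
t* = 0.35×19/0.65 = 10.23 min.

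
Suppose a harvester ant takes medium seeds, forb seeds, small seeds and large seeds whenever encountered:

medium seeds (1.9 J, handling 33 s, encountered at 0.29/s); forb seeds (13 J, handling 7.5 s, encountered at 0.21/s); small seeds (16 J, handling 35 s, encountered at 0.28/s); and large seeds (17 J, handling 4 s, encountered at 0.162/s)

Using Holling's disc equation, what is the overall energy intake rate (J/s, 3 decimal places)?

R = (0.29×1.9 + 0.21×13 + 0.28×16 + 0.162×17) / (1 + 0.29×33 + 0.21×7.5 + 0.28×35 + 0.162×4) = 10.52/22.59 = 0.4654 J/s.

0.465 J/s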